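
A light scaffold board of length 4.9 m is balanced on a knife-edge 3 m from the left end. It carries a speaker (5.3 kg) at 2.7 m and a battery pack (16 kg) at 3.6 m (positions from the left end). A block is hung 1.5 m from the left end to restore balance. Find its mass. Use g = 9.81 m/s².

m ≈ 5.34 kg

Choose the knife-edge (at 3 m from the left end) as the axis so the support reaction has zero arm there.
Speaker: 5.3 × 9.81 = 51.99 N down at 2.7 m → arm 0.3 m, τ = 51.99 × 0.3 = 15.6 N·m counterclockwise.
Battery pack: 16 × 9.81 = 157 N down at 3.6 m → arm 0.6 m, τ = 157 × 0.6 = 94.2 N·m clockwise.
Net moment of known loads = 78.6 N·m clockwise.
An unknown mass m at 1.5 m has arm 1.5 m; its moment is m·g·1.5 counterclockwise.
Στ = 0 ⇒ m × 9.81 × 1.5 = 78.6 ⇒ m = 78.6 / (9.81 × 1.5) = 5.34 kg.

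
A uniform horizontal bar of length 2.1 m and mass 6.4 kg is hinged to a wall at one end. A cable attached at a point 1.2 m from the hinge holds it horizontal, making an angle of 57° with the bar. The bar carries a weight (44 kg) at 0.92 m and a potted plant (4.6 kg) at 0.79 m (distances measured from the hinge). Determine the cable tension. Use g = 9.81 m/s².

Choose the hinge as the axis so the unknown hinge reaction has zero arm there.
Beam weight: 6.4 × 9.81 = 62.78 N down at 1.05 m → arm 1.05 m, τ = 62.78 × 1.05 = 65.92 N·m clockwise.
Weight: 44 × 9.81 = 431.6 N down at 0.92 m → arm 0.92 m, τ = 431.6 × 0.92 = 397.1 N·m clockwise.
Potted plant: 4.6 × 9.81 = 45.13 N down at 0.79 m → arm 0.79 m, τ = 45.13 × 0.79 = 35.65 N·m clockwise.
Total clockwise load moment = 498.7 N·m.
The cable tension T acts at 1.2 m; only its component perpendicular to the bar, T sinθ, produces torque. sin 57° = 0.8387.
Στ = 0 ⇒ T × 1.2 × 0.8387 = 498.7 ⇒ T = 498.7 / 1.006 = 496 N.

T ≈ 496 N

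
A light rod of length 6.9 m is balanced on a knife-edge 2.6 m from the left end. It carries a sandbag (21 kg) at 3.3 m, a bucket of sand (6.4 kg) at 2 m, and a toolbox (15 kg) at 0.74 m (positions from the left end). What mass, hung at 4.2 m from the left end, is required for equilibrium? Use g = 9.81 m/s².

m ≈ 10.7 kg

Taking torques about the knife-edge (at 2.6 m from the left end):
Sandbag: 21 × 9.81 = 206 N down at 3.3 m → arm 0.7 m, τ = 206 × 0.7 = 144.2 N·m clockwise.
Bucket of sand: 6.4 × 9.81 = 62.78 N down at 2 m → arm 0.6 m, τ = 62.78 × 0.6 = 37.67 N·m counterclockwise.
Toolbox: 15 × 9.81 = 147.2 N down at 0.74 m → arm 1.86 m, τ = 147.2 × 1.86 = 273.8 N·m counterclockwise.
Net moment of known loads = 167.3 N·m counterclockwise.
An unknown mass m at 4.2 m has arm 1.6 m; its moment is m·g·1.6 clockwise.
Setting net torque to zero: m × 9.81 × 1.6 = 167.3 → m = 167.3 / (9.81 × 1.6) = 10.7 kg.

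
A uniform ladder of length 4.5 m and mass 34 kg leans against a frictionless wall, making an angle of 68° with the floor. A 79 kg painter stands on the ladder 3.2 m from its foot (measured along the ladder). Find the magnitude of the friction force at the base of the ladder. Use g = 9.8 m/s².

Sum moments about the foot of the ladder (the floor normal and friction both act there and drop out).
Ladder weight 34×9.8 = 333.2 N acts at 2.25 m along the ladder; its horizontal arm is 2.25·cos68° = 0.8429 m → τ = 280.9 N·m clockwise.
Painter: 79×9.8 = 774.2 N at 3.2 m → arm 1.199 m → τ = 928.3 N·m clockwise.
Wall normal N acts horizontally at the top; its moment arm is the height L sinθ = 4.5·sin68° = 4.172 m, counterclockwise.
Στ = 0 ⇒ N × 4.172 = 1209 ⇒ N = 290 N.
ΣFx = 0: friction at the foot balances the wall's push, so f = N_wall = 290 N.

f ≈ 290 N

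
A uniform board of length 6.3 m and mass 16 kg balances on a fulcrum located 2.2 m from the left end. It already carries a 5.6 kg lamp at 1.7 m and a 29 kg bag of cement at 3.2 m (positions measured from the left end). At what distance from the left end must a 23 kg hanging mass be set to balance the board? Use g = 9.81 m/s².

x ≈ 0.4 m from the left end

Take moments about the fulcrum (at 2.2 m from the left end).
Beam weight: 16 × 9.81 = 157 N down at 3.15 m → arm 0.95 m, τ = 157 × 0.95 = 149.2 N·m clockwise.
Lamp: 5.6 × 9.81 = 54.94 N down at 1.7 m → arm 0.5 m, τ = 54.94 × 0.5 = 27.47 N·m counterclockwise.
Bag of cement: 29 × 9.81 = 284.5 N down at 3.2 m → arm 1 m, τ = 284.5 × 1 = 284.5 N·m clockwise.
Net moment of existing loads = 406.2 N·m clockwise.
The hanging mass weighs 23 × 9.81 = 225.6 N and must supply an equal counterclockwise moment, so its lever arm about the fulcrum is 406.2 / 225.6 = 1.8 m.
That puts it at 2.2 − 1.8 = 0.4 m from the left end.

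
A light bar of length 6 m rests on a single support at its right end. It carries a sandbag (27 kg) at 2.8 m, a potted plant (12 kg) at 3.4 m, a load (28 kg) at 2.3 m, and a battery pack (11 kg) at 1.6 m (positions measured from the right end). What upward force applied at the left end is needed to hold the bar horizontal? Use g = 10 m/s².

F ≈ 331 N

Choose the right end as the axis so the unknown pivot reaction has zero arm there.
Sandbag: 27 × 10 = 270 N down at 2.8 m → arm 2.8 m, τ = 270 × 2.8 = 756 N·m counterclockwise.
Potted plant: 12 × 10 = 120 N down at 3.4 m → arm 3.4 m, τ = 120 × 3.4 = 408 N·m counterclockwise.
Load: 28 × 10 = 280 N down at 2.3 m → arm 2.3 m, τ = 280 × 2.3 = 644 N·m counterclockwise.
Battery pack: 11 × 10 = 110 N down at 1.6 m → arm 1.6 m, τ = 110 × 1.6 = 176 N·m counterclockwise.
Net moment of the loads = 1984 N·m counterclockwise.
The upward force F acts at the left end, arm 6 m, giving F × 6 clockwise.
Στ = 0 ⇒ F × 6 = 1984 ⇒ F = 1984 / 6 = 331 N.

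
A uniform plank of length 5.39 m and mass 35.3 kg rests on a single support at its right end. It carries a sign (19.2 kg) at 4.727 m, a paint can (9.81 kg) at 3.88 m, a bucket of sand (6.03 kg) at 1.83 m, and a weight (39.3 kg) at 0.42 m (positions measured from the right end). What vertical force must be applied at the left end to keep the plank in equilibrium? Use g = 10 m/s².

F ≈ 467 N

Choose the right end as the axis so the unknown pivot reaction has zero arm there.
Beam weight: 35.3 × 10 = 353 N down at 2.695 m → arm 2.695 m, τ = 353 × 2.695 = 951.3 N·m counterclockwise.
Sign: 19.2 × 10 = 192 N down at 4.727 m → arm 4.727 m, τ = 192 × 4.727 = 907.6 N·m counterclockwise.
Paint can: 9.81 × 10 = 98.1 N down at 3.88 m → arm 3.88 m, τ = 98.1 × 3.88 = 380.6 N·m counterclockwise.
Bucket of sand: 6.03 × 10 = 60.3 N down at 1.83 m → arm 1.83 m, τ = 60.3 × 1.83 = 110.3 N·m counterclockwise.
Weight: 39.3 × 10 = 393 N down at 0.42 m → arm 0.42 m, τ = 393 × 0.42 = 165.1 N·m counterclockwise.
Net moment of the loads = 2515 N·m counterclockwise.
The upward force F acts at the left end, arm 5.39 m, giving F × 5.39 clockwise.
For rotational equilibrium, F × 5.39 = 2515, so F = 2515 / 5.39 = 467 N.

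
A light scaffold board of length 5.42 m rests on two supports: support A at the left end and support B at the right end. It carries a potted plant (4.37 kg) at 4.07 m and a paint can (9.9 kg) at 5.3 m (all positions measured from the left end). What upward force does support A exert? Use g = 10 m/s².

R_A ≈ 13.1 N

Taking torques about support B:
Potted plant: 4.37 × 10 = 43.7 N down at 4.07 m → arm 1.35 m, τ = 43.7 × 1.35 = 59 N·m counterclockwise.
Paint can: 9.9 × 10 = 99 N down at 5.3 m → arm 0.12 m, τ = 99 × 0.12 = 11.88 N·m counterclockwise.
Net load moment about support B = 70.88 N·m counterclockwise.
Reaction R at support A is upward at 0 m, arm 5.42 m → moment R × 5.42 clockwise.
Setting net torque to zero: R × 5.42 = 70.88 → R = 13.1 N.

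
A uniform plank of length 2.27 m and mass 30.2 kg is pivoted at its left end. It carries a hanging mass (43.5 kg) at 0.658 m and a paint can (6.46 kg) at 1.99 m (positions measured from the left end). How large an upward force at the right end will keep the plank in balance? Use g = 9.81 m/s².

Taking torques about the left end:
Beam weight: 30.2 × 9.81 = 296.3 N down at 1.135 m → arm 1.135 m, τ = 296.3 × 1.135 = 336.3 N·m clockwise.
Hanging mass: 43.5 × 9.81 = 426.7 N down at 0.658 m → arm 0.658 m, τ = 426.7 × 0.658 = 280.8 N·m clockwise.
Paint can: 6.46 × 9.81 = 63.37 N down at 1.99 m → arm 1.99 m, τ = 63.37 × 1.99 = 126.1 N·m clockwise.
Net moment of the loads = 743.2 N·m clockwise.
The upward force F acts at the right end, arm 2.27 m, giving F × 2.27 counterclockwise.
For rotational equilibrium, F × 2.27 = 743.2, so F = 743.2 / 2.27 = 327 N.

F ≈ 327 N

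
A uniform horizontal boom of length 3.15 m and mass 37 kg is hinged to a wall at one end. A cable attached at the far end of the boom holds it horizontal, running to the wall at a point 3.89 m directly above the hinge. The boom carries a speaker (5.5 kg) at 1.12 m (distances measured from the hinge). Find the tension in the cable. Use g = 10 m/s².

T ≈ 263 N

Taking torques about the hinge:
Beam weight: 37 × 10 = 370 N down at 1.575 m → arm 1.575 m, τ = 370 × 1.575 = 582.8 N·m clockwise.
Speaker: 5.5 × 10 = 55 N down at 1.12 m → arm 1.12 m, τ = 55 × 1.12 = 61.6 N·m clockwise.
Total clockwise load moment = 644.4 N·m.
The cable tension T acts at 3.15 m; only its component perpendicular to the boom, T sinθ, produces torque. sinθ = h/√(h²+d²) = 3.89/√(3.89²+3.15²) = 0.7772.
Setting net torque to zero: T × 3.15 × 0.7772 = 644.4 → T = 644.4 / 2.448 = 263 N.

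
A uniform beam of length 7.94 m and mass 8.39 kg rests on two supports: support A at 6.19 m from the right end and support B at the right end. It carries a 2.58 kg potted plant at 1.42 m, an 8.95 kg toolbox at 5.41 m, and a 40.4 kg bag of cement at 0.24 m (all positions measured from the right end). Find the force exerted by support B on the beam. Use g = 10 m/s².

Taking torques about support A:
Beam weight: 8.39 × 10 = 83.9 N down at 3.97 m → arm 2.22 m, τ = 83.9 × 2.22 = 186.3 N·m clockwise.
Potted plant: 2.58 × 10 = 25.8 N down at 1.42 m → arm 4.77 m, τ = 25.8 × 4.77 = 123.1 N·m clockwise.
Toolbox: 8.95 × 10 = 89.5 N down at 5.41 m → arm 0.78 m, τ = 89.5 × 0.78 = 69.81 N·m clockwise.
Bag of cement: 40.4 × 10 = 404 N down at 0.24 m → arm 5.95 m, τ = 404 × 5.95 = 2404 N·m clockwise.
Net load moment about support A = 2783 N·m clockwise.
Reaction R at support B is upward at 0 m, arm 6.19 m → moment R × 6.19 counterclockwise.
Στ = 0 ⇒ R × 6.19 = 2783 ⇒ R = 450 N.

R_B ≈ 450 N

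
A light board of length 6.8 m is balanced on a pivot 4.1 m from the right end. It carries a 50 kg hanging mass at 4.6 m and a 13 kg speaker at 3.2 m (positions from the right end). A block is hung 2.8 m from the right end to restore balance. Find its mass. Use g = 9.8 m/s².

m ≈ 10.2 kg

Take moments about the pivot (at 4.1 m from the right end).
Hanging mass: 50 × 9.8 = 490 N down at 4.6 m → arm 0.5 m, τ = 490 × 0.5 = 245 N·m counterclockwise.
Speaker: 13 × 9.8 = 127.4 N down at 3.2 m → arm 0.9 m, τ = 127.4 × 0.9 = 114.7 N·m clockwise.
Net moment of known loads = 130.3 N·m counterclockwise.
An unknown mass m at 2.8 m has arm 1.3 m; its moment is m·g·1.3 clockwise.
Setting net torque to zero: m × 9.8 × 1.3 = 130.3 → m = 130.3 / (9.8 × 1.3) = 10.2 kg.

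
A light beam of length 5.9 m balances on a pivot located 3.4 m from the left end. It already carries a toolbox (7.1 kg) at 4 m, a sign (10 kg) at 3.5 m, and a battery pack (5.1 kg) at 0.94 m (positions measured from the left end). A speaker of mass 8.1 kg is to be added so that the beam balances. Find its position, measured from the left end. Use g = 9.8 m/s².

Sum moments about the pivot (at 3.4 m from the left end) (the support reaction has zero arm there).
Toolbox: 7.1 × 9.8 = 69.58 N down at 4 m → arm 0.6 m, τ = 69.58 × 0.6 = 41.75 N·m clockwise.
Sign: 10 × 9.8 = 98 N down at 3.5 m → arm 0.1 m, τ = 98 × 0.1 = 9.8 N·m clockwise.
Battery pack: 5.1 × 9.8 = 49.98 N down at 0.94 m → arm 2.46 m, τ = 49.98 × 2.46 = 123 N·m counterclockwise.
Net moment of existing loads = 71.45 N·m counterclockwise.
The speaker weighs 8.1 × 9.8 = 79.38 N and must supply an equal clockwise moment, so its lever arm about the pivot is 71.45 / 79.38 = 0.9 m.
That puts it at 3.4 + 0.9 = 4.3 m from the left end.

x ≈ 4.3 m from the left end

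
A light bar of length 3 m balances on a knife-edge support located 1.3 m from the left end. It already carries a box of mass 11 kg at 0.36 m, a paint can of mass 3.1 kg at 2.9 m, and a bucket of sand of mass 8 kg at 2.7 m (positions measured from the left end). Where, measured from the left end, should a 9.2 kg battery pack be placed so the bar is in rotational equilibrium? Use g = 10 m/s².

Take moments about the knife-edge support (at 1.3 m from the left end).
Box: 11 × 10 = 110 N down at 0.36 m → arm 0.94 m, τ = 110 × 0.94 = 103.4 N·m counterclockwise.
Paint can: 3.1 × 10 = 31 N down at 2.9 m → arm 1.6 m, τ = 31 × 1.6 = 49.6 N·m clockwise.
Bucket of sand: 8 × 10 = 80 N down at 2.7 m → arm 1.4 m, τ = 80 × 1.4 = 112 N·m clockwise.
Net moment of existing loads = 58.2 N·m clockwise.
The battery pack weighs 9.2 × 10 = 92 N and must supply an equal counterclockwise moment, so its lever arm about the knife-edge support is 58.2 / 92 = 0.633 m.
That puts it at 1.3 − 0.633 = 0.667 m from the left end.

x ≈ 0.667 m from the left end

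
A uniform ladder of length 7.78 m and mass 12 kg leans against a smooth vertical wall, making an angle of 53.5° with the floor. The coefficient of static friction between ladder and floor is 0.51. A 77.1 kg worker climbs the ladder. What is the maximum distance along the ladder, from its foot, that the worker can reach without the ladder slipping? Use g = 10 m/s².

Choose the foot of the ladder as the axis so the floor normal and friction both act there and drop out.
Ladder weight 12×10 = 120 N acts at 3.89 m along the ladder; its horizontal arm is 3.89·cos53.5° = 2.314 m → τ = 277.7 N·m clockwise.
Worker weight 77.1×10 = 771 N at distance d → arm d·cos53.5° → τ = 771·d·0.5948 clockwise.
Wall normal N at the top has arm L sinθ = 6.254 m counterclockwise, so Στ = 0 gives N·6.254 = 277.7 + 458.6·d.
ΣFy = 0 ⇒ N_floor = 891 N, so the maximum friction is μ_s·N_floor = 0.51×891 = 454.4 N. ΣFx = 0 ⇒ N_wall = f, so at the slipping point N = 454.4 N.
Substituting: 454.4×6.254 = 277.7 + 458.6·d ⇒ d = (2842 − 277.7) / 458.6 = 5.59 m.

d ≈ 5.59 m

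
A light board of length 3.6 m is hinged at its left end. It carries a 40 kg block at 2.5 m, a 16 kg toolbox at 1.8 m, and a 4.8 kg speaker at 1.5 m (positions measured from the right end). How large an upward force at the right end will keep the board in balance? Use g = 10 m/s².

Take moments about the left end.
Block: 40 × 10 = 400 N down at 2.5 m → arm 1.1 m, τ = 400 × 1.1 = 440 N·m clockwise.
Toolbox: 16 × 10 = 160 N down at 1.8 m → arm 1.8 m, τ = 160 × 1.8 = 288 N·m clockwise.
Speaker: 4.8 × 10 = 48 N down at 1.5 m → arm 2.1 m, τ = 48 × 2.1 = 100.8 N·m clockwise.
Net moment of the loads = 828.8 N·m clockwise.
The upward force F acts at the right end, arm 3.6 m, giving F × 3.6 counterclockwise.
Balancing moments: F × 3.6 = 828.8, giving F = 828.8 / 3.6 = 230 N.

F ≈ 230 N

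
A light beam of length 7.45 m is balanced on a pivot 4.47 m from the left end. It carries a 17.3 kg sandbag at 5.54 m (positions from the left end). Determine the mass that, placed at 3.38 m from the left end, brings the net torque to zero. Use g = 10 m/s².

Sum moments about the pivot (at 4.47 m from the left end) (the support reaction has zero arm there).
Sandbag: 17.3 × 10 = 173 N down at 5.54 m → arm 1.07 m, τ = 173 × 1.07 = 185.1 N·m clockwise.
Net moment of known loads = 185.1 N·m clockwise.
An unknown mass m at 3.38 m has arm 1.09 m; its moment is m·g·1.09 counterclockwise.
Setting net torque to zero: m × 10 × 1.09 = 185.1 → m = 185.1 / (10 × 1.09) = 17 kg.

m ≈ 17 kg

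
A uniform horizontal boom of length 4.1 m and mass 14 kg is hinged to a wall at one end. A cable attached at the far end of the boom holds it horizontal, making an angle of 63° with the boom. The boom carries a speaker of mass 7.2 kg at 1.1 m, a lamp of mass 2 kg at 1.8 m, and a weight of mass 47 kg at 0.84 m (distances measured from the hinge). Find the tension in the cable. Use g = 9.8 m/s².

T ≈ 214 N

Sum moments about the hinge (the unknown hinge reaction has zero arm there).
Beam weight: 14 × 9.8 = 137.2 N down at 2.05 m → arm 2.05 m, τ = 137.2 × 2.05 = 281.3 N·m clockwise.
Speaker: 7.2 × 9.8 = 70.56 N down at 1.1 m → arm 1.1 m, τ = 70.56 × 1.1 = 77.62 N·m clockwise.
Lamp: 2 × 9.8 = 19.6 N down at 1.8 m → arm 1.8 m, τ = 19.6 × 1.8 = 35.28 N·m clockwise.
Weight: 47 × 9.8 = 460.6 N down at 0.84 m → arm 0.84 m, τ = 460.6 × 0.84 = 386.9 N·m clockwise.
Total clockwise load moment = 781.1 N·m.
The cable tension T acts at 4.1 m; only its component perpendicular to the boom, T sinθ, produces torque. sin 63° = 0.891.
Setting net torque to zero: T × 4.1 × 0.891 = 781.1 → T = 781.1 / 3.653 = 214 N.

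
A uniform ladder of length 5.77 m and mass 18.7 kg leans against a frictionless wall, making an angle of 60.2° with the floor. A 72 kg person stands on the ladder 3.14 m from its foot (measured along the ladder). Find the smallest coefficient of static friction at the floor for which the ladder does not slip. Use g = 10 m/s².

μ_min ≈ 0.306

About the foot of the ladder:
Ladder weight 18.7×10 = 187 N acts at 2.885 m along the ladder; its horizontal arm is 2.885·cos60.2° = 1.434 m → τ = 268.2 N·m clockwise.
Person: 72×10 = 720 N at 3.14 m → arm 1.56 m → τ = 1123 N·m clockwise.
Wall normal N acts horizontally at the top; its moment arm is the height L sinθ = 5.77·sin60.2° = 5.007 m, counterclockwise.
For rotational equilibrium, N × 5.007 = 1391, so N = 277.8 N.
ΣFx = 0 ⇒ f = N_wall = 277.8 N. ΣFy = 0 ⇒ N_floor = 907 N.
μ_min = f / N_floor = 277.8 / 907 = 0.306.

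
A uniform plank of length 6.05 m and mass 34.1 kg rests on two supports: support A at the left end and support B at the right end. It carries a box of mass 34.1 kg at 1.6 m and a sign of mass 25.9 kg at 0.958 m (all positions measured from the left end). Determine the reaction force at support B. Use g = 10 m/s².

R_B ≈ 302 N

About support A:
Beam weight: 34.1 × 10 = 341 N down at 3.025 m → arm 3.025 m, τ = 341 × 3.025 = 1032 N·m clockwise.
Box: 34.1 × 10 = 341 N down at 1.6 m → arm 1.6 m, τ = 341 × 1.6 = 545.6 N·m clockwise.
Sign: 25.9 × 10 = 259 N down at 0.958 m → arm 0.958 m, τ = 259 × 0.958 = 248.1 N·m clockwise.
Net load moment about support A = 1826 N·m clockwise.
Reaction R at support B is upward at 6.05 m, arm 6.05 m → moment R × 6.05 counterclockwise.
For rotational equilibrium, R × 6.05 = 1826, so R = 302 N.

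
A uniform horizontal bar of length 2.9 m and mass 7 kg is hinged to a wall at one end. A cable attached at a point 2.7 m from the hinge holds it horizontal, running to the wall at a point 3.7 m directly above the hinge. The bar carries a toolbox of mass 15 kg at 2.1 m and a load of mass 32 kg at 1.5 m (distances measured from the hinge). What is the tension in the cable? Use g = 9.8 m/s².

Take moments about the hinge.
Beam weight: 7 × 9.8 = 68.6 N down at 1.45 m → arm 1.45 m, τ = 68.6 × 1.45 = 99.47 N·m clockwise.
Toolbox: 15 × 9.8 = 147 N down at 2.1 m → arm 2.1 m, τ = 147 × 2.1 = 308.7 N·m clockwise.
Load: 32 × 9.8 = 313.6 N down at 1.5 m → arm 1.5 m, τ = 313.6 × 1.5 = 470.4 N·m clockwise.
Total clockwise load moment = 878.6 N·m.
The cable tension T acts at 2.7 m; only its component perpendicular to the bar, T sinθ, produces torque. sinθ = h/√(h²+d²) = 3.7/√(3.7²+2.7²) = 0.8078.
For rotational equilibrium, T × 2.7 × 0.8078 = 878.6, so T = 878.6 / 2.181 = 403 N.

T ≈ 403 N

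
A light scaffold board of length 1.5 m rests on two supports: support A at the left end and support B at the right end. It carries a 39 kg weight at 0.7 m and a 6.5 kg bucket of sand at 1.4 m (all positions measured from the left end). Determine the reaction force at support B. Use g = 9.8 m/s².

Sum moments about support A (its reaction then has zero moment arm).
Weight: 39 × 9.8 = 382.2 N down at 0.7 m → arm 0.7 m, τ = 382.2 × 0.7 = 267.5 N·m clockwise.
Bucket of sand: 6.5 × 9.8 = 63.7 N down at 1.4 m → arm 1.4 m, τ = 63.7 × 1.4 = 89.18 N·m clockwise.
Net load moment about support A = 356.7 N·m clockwise.
Reaction R at support B is upward at 1.5 m, arm 1.5 m → moment R × 1.5 counterclockwise.
For rotational equilibrium, R × 1.5 = 356.7, so R = 238 N.

R_B ≈ 238 N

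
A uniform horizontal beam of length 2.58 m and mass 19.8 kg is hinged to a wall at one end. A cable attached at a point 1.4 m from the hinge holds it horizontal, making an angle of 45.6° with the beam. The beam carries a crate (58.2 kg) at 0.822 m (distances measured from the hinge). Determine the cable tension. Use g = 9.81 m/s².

T ≈ 720 N

About the hinge:
Beam weight: 19.8 × 9.81 = 194.2 N down at 1.29 m → arm 1.29 m, τ = 194.2 × 1.29 = 250.5 N·m clockwise.
Crate: 58.2 × 9.81 = 570.9 N down at 0.822 m → arm 0.822 m, τ = 570.9 × 0.822 = 469.3 N·m clockwise.
Total clockwise load moment = 719.8 N·m.
The cable tension T acts at 1.4 m; only its component perpendicular to the beam, T sinθ, produces torque. sin 45.6° = 0.7145.
For rotational equilibrium, T × 1.4 × 0.7145 = 719.8, so T = 719.8 / 1 = 720 N.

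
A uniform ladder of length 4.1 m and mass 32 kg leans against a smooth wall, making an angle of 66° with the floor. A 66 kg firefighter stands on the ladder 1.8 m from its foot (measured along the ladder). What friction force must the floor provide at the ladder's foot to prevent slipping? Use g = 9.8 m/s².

Take moments about the foot of the ladder.
Ladder weight 32×9.8 = 313.6 N acts at 2.05 m along the ladder; its horizontal arm is 2.05·cos66° = 0.8338 m → τ = 261.5 N·m clockwise.
Firefighter: 66×9.8 = 646.8 N at 1.8 m → arm 0.7321 m → τ = 473.5 N·m clockwise.
Wall normal N acts horizontally at the top; its moment arm is the height L sinθ = 4.1·sin66° = 3.746 m, counterclockwise.
For rotational equilibrium, N × 3.746 = 735, so N = 196 N.
ΣFx = 0: friction at the foot balances the wall's push, so f = N_wall = 196 N.

f ≈ 196 N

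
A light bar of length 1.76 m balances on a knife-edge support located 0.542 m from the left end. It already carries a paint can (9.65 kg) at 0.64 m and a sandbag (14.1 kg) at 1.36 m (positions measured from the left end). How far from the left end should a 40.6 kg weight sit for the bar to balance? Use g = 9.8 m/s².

About the knife-edge support (at 0.542 m from the left end):
Paint can: 9.65 × 9.8 = 94.57 N down at 0.64 m → arm 0.098 m, τ = 94.57 × 0.098 = 9.268 N·m clockwise.
Sandbag: 14.1 × 9.8 = 138.2 N down at 1.36 m → arm 0.818 m, τ = 138.2 × 0.818 = 113 N·m clockwise.
Net moment of existing loads = 122.3 N·m clockwise.
The weight weighs 40.6 × 9.8 = 397.9 N and must supply an equal counterclockwise moment, so its lever arm about the knife-edge support is 122.3 / 397.9 = 0.307 m.
That puts it at 0.542 − 0.307 = 0.235 m from the left end.

x ≈ 0.235 m from the left end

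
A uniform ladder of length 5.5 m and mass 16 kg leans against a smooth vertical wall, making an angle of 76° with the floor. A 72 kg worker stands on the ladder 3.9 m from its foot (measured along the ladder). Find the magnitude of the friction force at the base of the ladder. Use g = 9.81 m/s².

Choose the foot of the ladder as the axis so the floor normal and friction both act there and drop out.
Ladder weight 16×9.81 = 157 N acts at 2.75 m along the ladder; its horizontal arm is 2.75·cos76° = 0.6653 m → τ = 104.5 N·m clockwise.
Worker: 72×9.81 = 706.3 N at 3.9 m → arm 0.9435 m → τ = 666.4 N·m clockwise.
Wall normal N acts horizontally at the top; its moment arm is the height L sinθ = 5.5·sin76° = 5.337 m, counterclockwise.
Setting net torque to zero: N × 5.337 = 770.9 → N = 144 N.
ΣFx = 0: friction at the foot balances the wall's push, so f = N_wall = 144 N.

f ≈ 144 N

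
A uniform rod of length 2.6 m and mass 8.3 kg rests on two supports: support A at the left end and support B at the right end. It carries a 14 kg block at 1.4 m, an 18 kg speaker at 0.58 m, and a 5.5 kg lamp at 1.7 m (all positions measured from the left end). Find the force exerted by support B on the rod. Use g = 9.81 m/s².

Choose support A as the axis so its reaction then has zero moment arm.
Beam weight: 8.3 × 9.81 = 81.42 N down at 1.3 m → arm 1.3 m, τ = 81.42 × 1.3 = 105.8 N·m clockwise.
Block: 14 × 9.81 = 137.3 N down at 1.4 m → arm 1.4 m, τ = 137.3 × 1.4 = 192.2 N·m clockwise.
Speaker: 18 × 9.81 = 176.6 N down at 0.58 m → arm 0.58 m, τ = 176.6 × 0.58 = 102.4 N·m clockwise.
Lamp: 5.5 × 9.81 = 53.96 N down at 1.7 m → arm 1.7 m, τ = 53.96 × 1.7 = 91.73 N·m clockwise.
Net load moment about support A = 492.1 N·m clockwise.
Reaction R at support B is upward at 2.6 m, arm 2.6 m → moment R × 2.6 counterclockwise.
For rotational equilibrium, R × 2.6 = 492.1, so R = 189 N.

R_B ≈ 189 N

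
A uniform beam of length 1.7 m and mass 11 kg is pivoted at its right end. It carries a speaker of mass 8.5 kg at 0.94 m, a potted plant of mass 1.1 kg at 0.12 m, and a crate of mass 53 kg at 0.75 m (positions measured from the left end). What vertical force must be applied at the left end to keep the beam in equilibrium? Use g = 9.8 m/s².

F ≈ 391 N

About the right end:
Beam weight: 11 × 9.8 = 107.8 N down at 0.85 m → arm 0.85 m, τ = 107.8 × 0.85 = 91.63 N·m counterclockwise.
Speaker: 8.5 × 9.8 = 83.3 N down at 0.94 m → arm 0.76 m, τ = 83.3 × 0.76 = 63.31 N·m counterclockwise.
Potted plant: 1.1 × 9.8 = 10.78 N down at 0.12 m → arm 1.58 m, τ = 10.78 × 1.58 = 17.03 N·m counterclockwise.
Crate: 53 × 9.8 = 519.4 N down at 0.75 m → arm 0.95 m, τ = 519.4 × 0.95 = 493.4 N·m counterclockwise.
Net moment of the loads = 665.4 N·m counterclockwise.
The upward force F acts at the left end, arm 1.7 m, giving F × 1.7 clockwise.
For rotational equilibrium, F × 1.7 = 665.4, so F = 665.4 / 1.7 = 391 N.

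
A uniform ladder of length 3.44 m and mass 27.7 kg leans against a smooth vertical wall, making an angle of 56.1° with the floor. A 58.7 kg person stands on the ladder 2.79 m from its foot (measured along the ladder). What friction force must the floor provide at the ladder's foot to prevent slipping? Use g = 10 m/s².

Sum moments about the foot of the ladder (the floor normal and friction both act there and drop out).
Ladder weight 27.7×10 = 277 N acts at 1.72 m along the ladder; its horizontal arm is 1.72·cos56.1° = 0.9593 m → τ = 265.7 N·m clockwise.
Person: 58.7×10 = 587 N at 2.79 m → arm 1.556 m → τ = 913.4 N·m clockwise.
Wall normal N acts horizontally at the top; its moment arm is the height L sinθ = 3.44·sin56.1° = 2.855 m, counterclockwise.
Balancing moments: N × 2.855 = 1179, giving N = 413 N.
ΣFx = 0: friction at the foot balances the wall's push, so f = N_wall = 413 N.

f ≈ 413 N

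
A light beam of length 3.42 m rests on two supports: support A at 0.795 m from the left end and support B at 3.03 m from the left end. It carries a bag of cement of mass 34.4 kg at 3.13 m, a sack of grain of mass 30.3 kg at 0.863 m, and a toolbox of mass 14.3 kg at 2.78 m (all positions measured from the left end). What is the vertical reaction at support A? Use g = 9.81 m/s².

Take moments about support B.
Bag of cement: 34.4 × 9.81 = 337.5 N down at 3.13 m → arm 0.1 m, τ = 337.5 × 0.1 = 33.75 N·m clockwise.
Sack of grain: 30.3 × 9.81 = 297.2 N down at 0.863 m → arm 2.167 m, τ = 297.2 × 2.167 = 644 N·m counterclockwise.
Toolbox: 14.3 × 9.81 = 140.3 N down at 2.78 m → arm 0.25 m, τ = 140.3 × 0.25 = 35.08 N·m counterclockwise.
Net load moment about support B = 645.3 N·m counterclockwise.
Reaction R at support A is upward at 0.795 m, arm 2.235 m → moment R × 2.235 clockwise.
Setting net torque to zero: R × 2.235 = 645.3 → R = 289 N.

R_A ≈ 289 N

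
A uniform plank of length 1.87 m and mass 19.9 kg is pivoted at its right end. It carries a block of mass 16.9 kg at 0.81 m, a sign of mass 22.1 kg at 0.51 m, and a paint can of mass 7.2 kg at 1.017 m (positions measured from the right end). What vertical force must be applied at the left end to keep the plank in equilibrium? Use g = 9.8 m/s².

F ≈ 267 N

About the right end:
Beam weight: 19.9 × 9.8 = 195 N down at 0.935 m → arm 0.935 m, τ = 195 × 0.935 = 182.3 N·m counterclockwise.
Block: 16.9 × 9.8 = 165.6 N down at 0.81 m → arm 0.81 m, τ = 165.6 × 0.81 = 134.1 N·m counterclockwise.
Sign: 22.1 × 9.8 = 216.6 N down at 0.51 m → arm 0.51 m, τ = 216.6 × 0.51 = 110.5 N·m counterclockwise.
Paint can: 7.2 × 9.8 = 70.56 N down at 1.017 m → arm 1.017 m, τ = 70.56 × 1.017 = 71.76 N·m counterclockwise.
Net moment of the loads = 498.7 N·m counterclockwise.
The upward force F acts at the left end, arm 1.87 m, giving F × 1.87 clockwise.
Balancing moments: F × 1.87 = 498.7, giving F = 498.7 / 1.87 = 267 N.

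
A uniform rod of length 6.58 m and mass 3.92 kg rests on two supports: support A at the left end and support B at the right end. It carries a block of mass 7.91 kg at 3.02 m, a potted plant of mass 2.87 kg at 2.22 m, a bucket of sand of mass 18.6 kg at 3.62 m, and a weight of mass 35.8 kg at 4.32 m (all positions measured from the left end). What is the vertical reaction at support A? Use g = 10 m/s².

R_A ≈ 288 N

Taking torques about support B:
Beam weight: 3.92 × 10 = 39.2 N down at 3.29 m → arm 3.29 m, τ = 39.2 × 3.29 = 129 N·m counterclockwise.
Block: 7.91 × 10 = 79.1 N down at 3.02 m → arm 3.56 m, τ = 79.1 × 3.56 = 281.6 N·m counterclockwise.
Potted plant: 2.87 × 10 = 28.7 N down at 2.22 m → arm 4.36 m, τ = 28.7 × 4.36 = 125.1 N·m counterclockwise.
Bucket of sand: 18.6 × 10 = 186 N down at 3.62 m → arm 2.96 m, τ = 186 × 2.96 = 550.6 N·m counterclockwise.
Weight: 35.8 × 10 = 358 N down at 4.32 m → arm 2.26 m, τ = 358 × 2.26 = 809.1 N·m counterclockwise.
Net load moment about support B = 1895 N·m counterclockwise.
Reaction R at support A is upward at 0 m, arm 6.58 m → moment R × 6.58 clockwise.
For rotational equilibrium, R × 6.58 = 1895, so R = 288 N.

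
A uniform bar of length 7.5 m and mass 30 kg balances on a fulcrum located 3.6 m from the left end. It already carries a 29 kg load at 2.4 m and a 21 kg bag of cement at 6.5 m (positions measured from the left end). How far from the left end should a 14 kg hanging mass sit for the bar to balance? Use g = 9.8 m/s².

x ≈ 1.41 m from the left end

Sum moments about the fulcrum (at 3.6 m from the left end) (the support reaction has zero arm there).
Beam weight: 30 × 9.8 = 294 N down at 3.75 m → arm 0.15 m, τ = 294 × 0.15 = 44.1 N·m clockwise.
Load: 29 × 9.8 = 284.2 N down at 2.4 m → arm 1.2 m, τ = 284.2 × 1.2 = 341 N·m counterclockwise.
Bag of cement: 21 × 9.8 = 205.8 N down at 6.5 m → arm 2.9 m, τ = 205.8 × 2.9 = 596.8 N·m clockwise.
Net moment of existing loads = 299.9 N·m clockwise.
The hanging mass weighs 14 × 9.8 = 137.2 N and must supply an equal counterclockwise moment, so its lever arm about the fulcrum is 299.9 / 137.2 = 2.19 m.
That puts it at 3.6 − 2.19 = 1.41 m from the left end.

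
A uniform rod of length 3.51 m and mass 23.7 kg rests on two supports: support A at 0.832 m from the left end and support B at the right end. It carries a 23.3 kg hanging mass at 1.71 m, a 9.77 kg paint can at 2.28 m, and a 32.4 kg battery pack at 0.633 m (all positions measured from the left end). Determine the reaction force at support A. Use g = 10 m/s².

R_A ≈ 705 N

Take moments about support B.
Beam weight: 23.7 × 10 = 237 N down at 1.755 m → arm 1.755 m, τ = 237 × 1.755 = 415.9 N·m counterclockwise.
Hanging mass: 23.3 × 10 = 233 N down at 1.71 m → arm 1.8 m, τ = 233 × 1.8 = 419.4 N·m counterclockwise.
Paint can: 9.77 × 10 = 97.7 N down at 2.28 m → arm 1.23 m, τ = 97.7 × 1.23 = 120.2 N·m counterclockwise.
Battery pack: 32.4 × 10 = 324 N down at 0.633 m → arm 2.877 m, τ = 324 × 2.877 = 932.1 N·m counterclockwise.
Net load moment about support B = 1888 N·m counterclockwise.
Reaction R at support A is upward at 0.832 m, arm 2.678 m → moment R × 2.678 clockwise.
For rotational equilibrium, R × 2.678 = 1888, so R = 705 N.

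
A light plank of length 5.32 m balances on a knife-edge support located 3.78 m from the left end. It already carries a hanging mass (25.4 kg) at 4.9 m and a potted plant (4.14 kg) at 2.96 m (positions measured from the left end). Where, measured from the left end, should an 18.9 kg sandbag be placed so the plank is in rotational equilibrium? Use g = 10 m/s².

x ≈ 2.45 m from the left end

Sum moments about the knife-edge support (at 3.78 m from the left end) (the support reaction has zero arm there).
Hanging mass: 25.4 × 10 = 254 N down at 4.9 m → arm 1.12 m, τ = 254 × 1.12 = 284.5 N·m clockwise.
Potted plant: 4.14 × 10 = 41.4 N down at 2.96 m → arm 0.82 m, τ = 41.4 × 0.82 = 33.95 N·m counterclockwise.
Net moment of existing loads = 250.6 N·m clockwise.
The sandbag weighs 18.9 × 10 = 189 N and must supply an equal counterclockwise moment, so its lever arm about the knife-edge support is 250.6 / 189 = 1.33 m.
That puts it at 3.78 − 1.33 = 2.45 m from the left end.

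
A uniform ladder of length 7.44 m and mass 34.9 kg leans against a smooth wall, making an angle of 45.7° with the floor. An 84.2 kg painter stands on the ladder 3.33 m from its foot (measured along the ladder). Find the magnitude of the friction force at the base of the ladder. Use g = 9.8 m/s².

About the foot of the ladder:
Ladder weight 34.9×9.8 = 342 N acts at 3.72 m along the ladder; its horizontal arm is 3.72·cos45.7° = 2.598 m → τ = 888.5 N·m clockwise.
Painter: 84.2×9.8 = 825.2 N at 3.33 m → arm 2.326 m → τ = 1919 N·m clockwise.
Wall normal N acts horizontally at the top; its moment arm is the height L sinθ = 7.44·sin45.7° = 5.325 m, counterclockwise.
For rotational equilibrium, N × 5.325 = 2808, so N = 527 N.
ΣFx = 0: friction at the foot balances the wall's push, so f = N_wall = 527 N.

f ≈ 527 N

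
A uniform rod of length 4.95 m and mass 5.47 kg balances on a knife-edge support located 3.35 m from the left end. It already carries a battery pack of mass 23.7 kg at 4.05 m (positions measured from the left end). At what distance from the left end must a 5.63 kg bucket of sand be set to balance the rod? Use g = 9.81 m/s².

x ≈ 1.25 m from the left end

Choose the knife-edge support (at 3.35 m from the left end) as the axis so the support reaction has zero arm there.
Beam weight: 5.47 × 9.81 = 53.66 N down at 2.475 m → arm 0.875 m, τ = 53.66 × 0.875 = 46.95 N·m counterclockwise.
Battery pack: 23.7 × 9.81 = 232.5 N down at 4.05 m → arm 0.7 m, τ = 232.5 × 0.7 = 162.8 N·m clockwise.
Net moment of existing loads = 115.9 N·m clockwise.
The bucket of sand weighs 5.63 × 9.81 = 55.23 N and must supply an equal counterclockwise moment, so its lever arm about the knife-edge support is 115.9 / 55.23 = 2.1 m.
That puts it at 3.35 − 2.1 = 1.25 m from the left end.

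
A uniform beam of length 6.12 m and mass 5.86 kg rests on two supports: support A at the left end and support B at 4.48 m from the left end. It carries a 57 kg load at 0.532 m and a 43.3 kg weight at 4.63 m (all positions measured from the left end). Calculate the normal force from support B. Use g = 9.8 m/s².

Sum moments about support A (its reaction then has zero moment arm).
Beam weight: 5.86 × 9.8 = 57.43 N down at 3.06 m → arm 3.06 m, τ = 57.43 × 3.06 = 175.7 N·m clockwise.
Load: 57 × 9.8 = 558.6 N down at 0.532 m → arm 0.532 m, τ = 558.6 × 0.532 = 297.2 N·m clockwise.
Weight: 43.3 × 9.8 = 424.3 N down at 4.63 m → arm 4.63 m, τ = 424.3 × 4.63 = 1965 N·m clockwise.
Net load moment about support A = 2438 N·m clockwise.
Reaction R at support B is upward at 4.48 m, arm 4.48 m → moment R × 4.48 counterclockwise.
Setting net torque to zero: R × 4.48 = 2438 → R = 544 N.

R_B ≈ 544 N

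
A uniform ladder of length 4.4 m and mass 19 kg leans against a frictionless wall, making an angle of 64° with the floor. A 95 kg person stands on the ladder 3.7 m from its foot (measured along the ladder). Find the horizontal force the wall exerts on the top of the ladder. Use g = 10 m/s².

Taking torques about the foot of the ladder:
Ladder weight 19×10 = 190 N acts at 2.2 m along the ladder; its horizontal arm is 2.2·cos64° = 0.9644 m → τ = 183.2 N·m clockwise.
Person: 95×10 = 950 N at 3.7 m → arm 1.622 m → τ = 1541 N·m clockwise.
Wall normal N acts horizontally at the top; its moment arm is the height L sinθ = 4.4·sin64° = 3.955 m, counterclockwise.
Balancing moments: N × 3.955 = 1724, giving N = 436 N.

N_wall ≈ 436 N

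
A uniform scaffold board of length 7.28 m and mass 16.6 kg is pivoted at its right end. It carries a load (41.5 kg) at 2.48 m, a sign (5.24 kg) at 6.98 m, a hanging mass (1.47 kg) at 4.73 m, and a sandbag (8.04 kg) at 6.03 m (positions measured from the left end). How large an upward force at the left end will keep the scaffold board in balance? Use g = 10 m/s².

Sum moments about the right end (the unknown pivot reaction has zero arm there).
Beam weight: 16.6 × 10 = 166 N down at 3.64 m → arm 3.64 m, τ = 166 × 3.64 = 604.2 N·m counterclockwise.
Load: 41.5 × 10 = 415 N down at 2.48 m → arm 4.8 m, τ = 415 × 4.8 = 1992 N·m counterclockwise.
Sign: 5.24 × 10 = 52.4 N down at 6.98 m → arm 0.3 m, τ = 52.4 × 0.3 = 15.72 N·m counterclockwise.
Hanging mass: 1.47 × 10 = 14.7 N down at 4.73 m → arm 2.55 m, τ = 14.7 × 2.55 = 37.48 N·m counterclockwise.
Sandbag: 8.04 × 10 = 80.4 N down at 6.03 m → arm 1.25 m, τ = 80.4 × 1.25 = 100.5 N·m counterclockwise.
Net moment of the loads = 2750 N·m counterclockwise.
The upward force F acts at the left end, arm 7.28 m, giving F × 7.28 clockwise.
Balancing moments: F × 7.28 = 2750, giving F = 2750 / 7.28 = 378 N.

F ≈ 378 N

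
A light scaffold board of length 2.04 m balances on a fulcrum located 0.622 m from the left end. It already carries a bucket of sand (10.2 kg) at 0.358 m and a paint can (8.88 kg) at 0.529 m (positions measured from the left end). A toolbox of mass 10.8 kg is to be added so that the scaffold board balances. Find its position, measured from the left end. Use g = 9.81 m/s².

x ≈ 0.948 m from the left end

Sum moments about the fulcrum (at 0.622 m from the left end) (the support reaction has zero arm there).
Bucket of sand: 10.2 × 9.81 = 100.1 N down at 0.358 m → arm 0.264 m, τ = 100.1 × 0.264 = 26.43 N·m counterclockwise.
Paint can: 8.88 × 9.81 = 87.11 N down at 0.529 m → arm 0.093 m, τ = 87.11 × 0.093 = 8.101 N·m counterclockwise.
Net moment of existing loads = 34.53 N·m counterclockwise.
The toolbox weighs 10.8 × 9.81 = 105.9 N and must supply an equal clockwise moment, so its lever arm about the fulcrum is 34.53 / 105.9 = 0.326 m.
That puts it at 0.622 + 0.326 = 0.948 m from the left end.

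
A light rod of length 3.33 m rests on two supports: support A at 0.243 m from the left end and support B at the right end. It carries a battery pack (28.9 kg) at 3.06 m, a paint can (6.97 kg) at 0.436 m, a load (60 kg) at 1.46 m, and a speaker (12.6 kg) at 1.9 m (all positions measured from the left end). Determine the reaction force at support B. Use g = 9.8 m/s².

Sum moments about support A (its reaction then has zero moment arm).
Battery pack: 28.9 × 9.8 = 283.2 N down at 3.06 m → arm 2.817 m, τ = 283.2 × 2.817 = 797.8 N·m clockwise.
Paint can: 6.97 × 9.8 = 68.31 N down at 0.436 m → arm 0.193 m, τ = 68.31 × 0.193 = 13.18 N·m clockwise.
Load: 60 × 9.8 = 588 N down at 1.46 m → arm 1.217 m, τ = 588 × 1.217 = 715.6 N·m clockwise.
Speaker: 12.6 × 9.8 = 123.5 N down at 1.9 m → arm 1.657 m, τ = 123.5 × 1.657 = 204.6 N·m clockwise.
Net load moment about support A = 1731 N·m clockwise.
Reaction R at support B is upward at 3.33 m, arm 3.087 m → moment R × 3.087 counterclockwise.
Balancing moments: R × 3.087 = 1731, giving R = 561 N.

R_B ≈ 561 N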